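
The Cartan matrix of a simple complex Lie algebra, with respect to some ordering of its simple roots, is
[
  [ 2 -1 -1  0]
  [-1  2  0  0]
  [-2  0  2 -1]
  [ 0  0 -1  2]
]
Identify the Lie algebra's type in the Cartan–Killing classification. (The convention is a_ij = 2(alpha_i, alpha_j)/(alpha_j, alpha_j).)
The matrix has rank 4 with 2's on the diagonal. Reading the off-diagonal entries as Dynkin edges (a single edge where a_ij = a_ji = -1; a double or triple edge where a_ij * a_ji = 2 or 3), the diagram is a chain of 4 nodes with a double edge between the middle two (F_4). One simple-root ordering that puts it in standard form is (alpha_4, alpha_3, alpha_1, alpha_2). So the algebra is type F_4.

F4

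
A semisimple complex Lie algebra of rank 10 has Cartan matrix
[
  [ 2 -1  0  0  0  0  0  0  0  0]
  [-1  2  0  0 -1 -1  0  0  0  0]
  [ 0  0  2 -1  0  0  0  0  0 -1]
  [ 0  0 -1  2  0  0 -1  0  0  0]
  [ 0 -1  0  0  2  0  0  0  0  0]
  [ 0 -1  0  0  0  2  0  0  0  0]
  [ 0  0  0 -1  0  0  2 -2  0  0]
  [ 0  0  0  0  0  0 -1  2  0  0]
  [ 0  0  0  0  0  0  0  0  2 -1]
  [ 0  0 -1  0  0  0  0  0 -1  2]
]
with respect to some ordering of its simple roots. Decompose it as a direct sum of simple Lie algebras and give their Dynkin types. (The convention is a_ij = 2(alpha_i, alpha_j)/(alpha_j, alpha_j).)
The diagram associated to this matrix has two connected components: the simple roots {alpha_3, alpha_4, alpha_7, alpha_8, alpha_9, alpha_10} form a chain of 6 nodes with a double edge at one end; the terminal node there is the unique short simple root (B_6), and {alpha_1, alpha_2, alpha_5, alpha_6} form a chain of 2 nodes with a fork of two nodes at one end (D_4). A semisimple Lie algebra decomposes uniquely as the direct sum of simple ideals, one per connected component of its Dynkin diagram, so g ≅ B_6 ⊕ D_4 (dimension 78 + 28 = 106).

B6 ⊕ D4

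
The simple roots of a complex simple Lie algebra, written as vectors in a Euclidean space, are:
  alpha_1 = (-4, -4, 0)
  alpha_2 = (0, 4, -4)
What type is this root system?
Compute the Cartan integers a_ij = 2(alpha_i, alpha_j)/(alpha_j, alpha_j); the resulting 2x2 Cartan matrix is
[[2, -1], [-1, 2]].
All simple roots have the same length, so the diagram is simply laced. The associated Dynkin diagram is a chain of 2 nodes with single edges (A_2), so the type is A_2 (the algebra sl(3)).

A_2 (sl(3))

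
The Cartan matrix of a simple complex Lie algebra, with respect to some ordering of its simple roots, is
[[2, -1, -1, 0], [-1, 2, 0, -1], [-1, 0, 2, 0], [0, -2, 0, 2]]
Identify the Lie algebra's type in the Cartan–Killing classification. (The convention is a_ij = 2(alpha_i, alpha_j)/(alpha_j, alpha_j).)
The matrix has rank 4 with 2's on the diagonal. Reading the off-diagonal entries as Dynkin edges (a single edge where a_ij = a_ji = -1; a double or triple edge where a_ij * a_ji = 2 or 3), the diagram is a chain of 4 nodes with a double edge at one end; the terminal node there is the unique long simple root (C_4). One simple-root ordering that puts it in standard form is (alpha_3, alpha_1, alpha_2, alpha_4). So the algebra is type C_4, i.e. sp(8).

C4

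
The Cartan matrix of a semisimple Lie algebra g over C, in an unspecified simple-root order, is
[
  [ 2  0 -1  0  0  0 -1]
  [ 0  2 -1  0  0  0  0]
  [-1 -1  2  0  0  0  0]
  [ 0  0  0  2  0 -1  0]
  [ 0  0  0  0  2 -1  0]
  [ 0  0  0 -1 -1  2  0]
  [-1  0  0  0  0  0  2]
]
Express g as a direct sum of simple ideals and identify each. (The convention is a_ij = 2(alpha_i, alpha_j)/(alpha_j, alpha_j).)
The diagram associated to this matrix has two connected components: the simple roots {alpha_4, alpha_5, alpha_6} form a chain of 3 nodes with single edges (A_3), and {alpha_1, alpha_2, alpha_3, alpha_7} form a chain of 4 nodes with single edges (A_4). A semisimple Lie algebra decomposes uniquely as the direct sum of simple ideals, one per connected component of its Dynkin diagram, so g ≅ A_3 ⊕ A_4 (dimension 15 + 24 = 39).

A_3 + A_4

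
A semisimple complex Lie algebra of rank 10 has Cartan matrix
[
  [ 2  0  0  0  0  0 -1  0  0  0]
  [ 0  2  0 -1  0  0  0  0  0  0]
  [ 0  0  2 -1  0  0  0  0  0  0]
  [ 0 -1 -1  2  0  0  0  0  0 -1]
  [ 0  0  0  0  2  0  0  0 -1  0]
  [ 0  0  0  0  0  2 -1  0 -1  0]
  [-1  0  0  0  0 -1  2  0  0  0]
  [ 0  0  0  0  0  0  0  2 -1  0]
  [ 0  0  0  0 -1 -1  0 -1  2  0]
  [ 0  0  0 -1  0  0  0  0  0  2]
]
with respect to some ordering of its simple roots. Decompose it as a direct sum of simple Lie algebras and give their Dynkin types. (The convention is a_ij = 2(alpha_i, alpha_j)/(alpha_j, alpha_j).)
The diagram associated to this matrix has two connected components: the simple roots {alpha_2, alpha_3, alpha_4, alpha_10} form a chain of 2 nodes with a fork of two nodes at one end (D_4), and {alpha_1, alpha_5, alpha_6, alpha_7, alpha_8, alpha_9} form a chain of 4 nodes with a fork of two nodes at one end (D_6). A semisimple Lie algebra decomposes uniquely as the direct sum of simple ideals, one per connected component of its Dynkin diagram, so g ≅ D_4 ⊕ D_6 (dimension 28 + 66 = 94).

D_4 ⊕ D_6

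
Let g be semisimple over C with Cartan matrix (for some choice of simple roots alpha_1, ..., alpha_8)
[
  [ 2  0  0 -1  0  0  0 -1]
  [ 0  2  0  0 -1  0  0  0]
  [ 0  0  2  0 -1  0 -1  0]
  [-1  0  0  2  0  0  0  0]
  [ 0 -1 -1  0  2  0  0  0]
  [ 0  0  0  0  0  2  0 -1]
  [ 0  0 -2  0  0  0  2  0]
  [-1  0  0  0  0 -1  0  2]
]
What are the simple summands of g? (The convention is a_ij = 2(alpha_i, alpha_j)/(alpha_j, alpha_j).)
The diagram associated to this matrix has two connected components: the simple roots {alpha_1, alpha_4, alpha_6, alpha_8} form a chain of 4 nodes with single edges (A_4), and {alpha_2, alpha_3, alpha_5, alpha_7} form a chain of 4 nodes with a double edge at one end; the terminal node there is the unique long simple root (C_4). A semisimple Lie algebra decomposes uniquely as the direct sum of simple ideals, one per connected component of its Dynkin diagram, so g ≅ A_4 ⊕ C_4 (dimension 24 + 36 = 60).

A_4 + C_4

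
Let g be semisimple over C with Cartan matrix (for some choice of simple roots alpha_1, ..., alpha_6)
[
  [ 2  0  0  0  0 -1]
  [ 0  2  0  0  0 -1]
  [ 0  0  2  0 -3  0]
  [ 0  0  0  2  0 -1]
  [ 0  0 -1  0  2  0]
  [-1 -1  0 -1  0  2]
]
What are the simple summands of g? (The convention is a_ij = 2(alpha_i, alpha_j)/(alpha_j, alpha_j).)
The diagram associated to this matrix has two connected components: the simple roots {alpha_1, alpha_2, alpha_4, alpha_6} form a chain of 2 nodes with a fork of two nodes at one end (D_4), and {alpha_3, alpha_5} form two nodes joined by a triple edge (G_2). A semisimple Lie algebra decomposes uniquely as the direct sum of simple ideals, one per connected component of its Dynkin diagram, so g ≅ D_4 ⊕ G_2 (dimension 28 + 14 = 42).

D_4 (so(8)) + G_2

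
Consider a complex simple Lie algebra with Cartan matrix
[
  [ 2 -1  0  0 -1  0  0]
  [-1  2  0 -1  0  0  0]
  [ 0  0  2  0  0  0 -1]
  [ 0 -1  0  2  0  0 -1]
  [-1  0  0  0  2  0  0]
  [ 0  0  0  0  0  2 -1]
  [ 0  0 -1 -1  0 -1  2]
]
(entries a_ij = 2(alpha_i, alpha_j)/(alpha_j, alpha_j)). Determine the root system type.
The matrix has rank 7 with 2's on the diagonal. Reading the off-diagonal entries as Dynkin edges (a single edge where a_ij = a_ji = -1; a double or triple edge where a_ij * a_ji = 2 or 3), the diagram is a chain of 5 nodes with a fork of two nodes at one end (D_7). One simple-root ordering that puts it in standard form is (alpha_5, alpha_1, alpha_2, alpha_4, alpha_7, alpha_6, alpha_3). So the algebra is type D_7, i.e. so(14).

D_7 (so(14))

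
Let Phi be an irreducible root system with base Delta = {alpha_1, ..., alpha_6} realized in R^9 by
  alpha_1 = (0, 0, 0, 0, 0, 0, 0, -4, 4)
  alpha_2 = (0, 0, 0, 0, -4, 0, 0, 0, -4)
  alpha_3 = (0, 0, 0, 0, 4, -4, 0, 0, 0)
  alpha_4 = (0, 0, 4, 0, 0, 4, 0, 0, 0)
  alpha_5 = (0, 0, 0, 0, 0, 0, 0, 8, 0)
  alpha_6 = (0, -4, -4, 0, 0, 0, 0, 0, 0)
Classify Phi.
Compute the Cartan integers a_ij = 2(alpha_i, alpha_j)/(alpha_j, alpha_j); the resulting 6x6 Cartan matrix is
[[2, -1, 0, 0, -1, 0], [-1, 2, -1, 0, 0, 0], [0, -1, 2, -1, 0, 0], [0, 0, -1, 2, 0, -1], [-2, 0, 0, 0, 2, 0], [0, 0, 0, -1, 0, 2]].
The roots have two lengths (squared-length ratio 2:1); the short ones are alpha_{1,2,3,4,6}. The associated Dynkin diagram is a chain of 6 nodes with a double edge at one end; the terminal node there is the unique long simple root (C_6), so the type is C_6 (the algebra sp(12)).

C6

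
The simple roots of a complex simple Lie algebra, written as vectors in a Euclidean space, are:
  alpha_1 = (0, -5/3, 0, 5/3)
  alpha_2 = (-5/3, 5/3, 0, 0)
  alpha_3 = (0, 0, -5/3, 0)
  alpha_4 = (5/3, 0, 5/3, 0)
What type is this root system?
Compute the Cartan integers a_ij = 2(alpha_i, alpha_j)/(alpha_j, alpha_j); the resulting 4x4 Cartan matrix is
[[2, -1, 0, 0], [-1, 2, 0, -1], [0, 0, 2, -1], [0, -1, -2, 2]].
The roots have two lengths (squared-length ratio 2:1); the short ones are alpha_{3}. The associated Dynkin diagram is a chain of 4 nodes with a double edge at one end; the terminal node there is the unique short simple root (B_4), so the type is B_4 (the algebra so(9)).

B_4 (so(9))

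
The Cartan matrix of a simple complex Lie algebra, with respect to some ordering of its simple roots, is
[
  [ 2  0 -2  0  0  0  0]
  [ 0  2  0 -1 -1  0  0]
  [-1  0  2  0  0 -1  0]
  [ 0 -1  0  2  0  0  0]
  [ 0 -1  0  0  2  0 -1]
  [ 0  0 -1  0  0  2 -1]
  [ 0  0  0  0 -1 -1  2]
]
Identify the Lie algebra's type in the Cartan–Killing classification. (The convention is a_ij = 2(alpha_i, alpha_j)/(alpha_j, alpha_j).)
The matrix has rank 7 with 2's on the diagonal. Reading the off-diagonal entries as Dynkin edges (a single edge where a_ij = a_ji = -1; a double or triple edge where a_ij * a_ji = 2 or 3), the diagram is a chain of 7 nodes with a double edge at one end; the terminal node there is the unique long simple root (C_7). One simple-root ordering that puts it in standard form is (alpha_4, alpha_2, alpha_5, alpha_7, alpha_6, alpha_3, alpha_1). So the algebra is type C_7, i.e. sp(14).

C_7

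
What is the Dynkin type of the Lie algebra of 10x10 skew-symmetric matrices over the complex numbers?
This is so(10) with 10 even, which has dimension 10(10-1)/2 = 45 and rank 10/2 = 5. In the classification of classical Lie algebras, the orthogonal algebra so(2n) in an even number of variables has type D_n; here n = 5, so the Dynkin diagram is a chain of 3 nodes with a fork of two nodes at one end (D_5). Hence the type is D_5.

type D_5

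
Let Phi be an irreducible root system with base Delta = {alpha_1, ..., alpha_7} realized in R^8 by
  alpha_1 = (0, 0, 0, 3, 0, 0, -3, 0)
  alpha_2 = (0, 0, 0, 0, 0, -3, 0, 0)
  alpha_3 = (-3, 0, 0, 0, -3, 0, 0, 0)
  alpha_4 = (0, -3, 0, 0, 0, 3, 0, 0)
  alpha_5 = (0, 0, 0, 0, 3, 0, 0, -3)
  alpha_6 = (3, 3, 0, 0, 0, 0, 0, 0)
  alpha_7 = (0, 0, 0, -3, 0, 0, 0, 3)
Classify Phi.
Compute the Cartan integers a_ij = 2(alpha_i, alpha_j)/(alpha_j, alpha_j); the resulting 7x7 Cartan matrix is
[[2, 0, 0, 0, 0, 0, -1], [0, 2, 0, -1, 0, 0, 0], [0, 0, 2, 0, -1, -1, 0], [0, -2, 0, 2, 0, -1, 0], [0, 0, -1, 0, 2, 0, -1], [0, 0, -1, -1, 0, 2, 0], [-1, 0, 0, 0, -1, 0, 2]].
The roots have two lengths (squared-length ratio 2:1); the short ones are alpha_{2}. The associated Dynkin diagram is a chain of 7 nodes with a double edge at one end; the terminal node there is the unique short simple root (B_7), so the type is B_7 (the algebra so(15)).

type B_7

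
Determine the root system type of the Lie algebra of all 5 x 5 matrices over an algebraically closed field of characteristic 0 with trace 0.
type A_4

This is sl(5), which has dimension 5^2 - 1 = 24 and rank 5 - 1 = 4 (a Cartan subalgebra is the diagonal traceless matrices). In the classification of classical Lie algebras, the special linear algebra sl(n+1) has type A_n; here n = 4, so the Dynkin diagram is a chain of 4 nodes with single edges (A_4). Hence the type is A_4.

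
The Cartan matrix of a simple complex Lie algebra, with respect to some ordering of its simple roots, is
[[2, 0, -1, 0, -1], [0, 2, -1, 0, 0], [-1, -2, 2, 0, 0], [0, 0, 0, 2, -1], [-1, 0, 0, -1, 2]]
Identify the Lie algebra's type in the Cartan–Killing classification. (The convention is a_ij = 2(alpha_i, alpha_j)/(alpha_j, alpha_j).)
The matrix has rank 5 with 2's on the diagonal. Reading the off-diagonal entries as Dynkin edges (a single edge where a_ij = a_ji = -1; a double or triple edge where a_ij * a_ji = 2 or 3), the diagram is a chain of 5 nodes with a double edge at one end; the terminal node there is the unique short simple root (B_5). One simple-root ordering that puts it in standard form is (alpha_4, alpha_5, alpha_1, alpha_3, alpha_2). So the algebra is type B_5, i.e. so(11).

B_5 (so(11))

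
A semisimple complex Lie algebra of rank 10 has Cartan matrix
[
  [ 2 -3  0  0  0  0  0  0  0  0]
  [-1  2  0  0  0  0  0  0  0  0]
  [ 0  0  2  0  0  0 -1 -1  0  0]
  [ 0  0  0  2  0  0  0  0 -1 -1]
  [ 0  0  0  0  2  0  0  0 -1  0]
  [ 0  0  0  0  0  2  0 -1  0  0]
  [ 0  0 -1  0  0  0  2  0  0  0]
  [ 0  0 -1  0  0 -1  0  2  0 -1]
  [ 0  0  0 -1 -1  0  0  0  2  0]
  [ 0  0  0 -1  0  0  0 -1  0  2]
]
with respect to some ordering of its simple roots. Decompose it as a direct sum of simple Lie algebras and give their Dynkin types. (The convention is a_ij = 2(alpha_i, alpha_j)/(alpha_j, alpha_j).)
The diagram associated to this matrix has two connected components: the simple roots {alpha_3, alpha_4, alpha_5, alpha_6, alpha_7, alpha_8, alpha_9, alpha_10} form a chain of 7 nodes with one extra node attached to the third node from one end (E_8), and {alpha_1, alpha_2} form two nodes joined by a triple edge (G_2). A semisimple Lie algebra decomposes uniquely as the direct sum of simple ideals, one per connected component of its Dynkin diagram, so g ≅ E_8 ⊕ G_2 (dimension 248 + 14 = 262).

E8 + G2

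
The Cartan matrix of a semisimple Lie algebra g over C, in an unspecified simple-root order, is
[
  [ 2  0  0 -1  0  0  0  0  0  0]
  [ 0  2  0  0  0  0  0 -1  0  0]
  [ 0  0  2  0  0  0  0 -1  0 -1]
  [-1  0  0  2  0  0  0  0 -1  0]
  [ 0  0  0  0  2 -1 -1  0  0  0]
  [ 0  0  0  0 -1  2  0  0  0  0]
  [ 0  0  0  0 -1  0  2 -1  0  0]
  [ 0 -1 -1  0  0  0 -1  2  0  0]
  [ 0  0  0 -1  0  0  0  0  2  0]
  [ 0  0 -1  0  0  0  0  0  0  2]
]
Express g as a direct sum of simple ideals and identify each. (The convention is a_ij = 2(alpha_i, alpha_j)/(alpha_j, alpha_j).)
The diagram associated to this matrix has two connected components: the simple roots {alpha_1, alpha_4, alpha_9} form a chain of 3 nodes with single edges (A_3), and {alpha_2, alpha_3, alpha_5, alpha_6, alpha_7, alpha_8, alpha_10} form a chain of 6 nodes with one extra node attached to the third node from one end (E_7). A semisimple Lie algebra decomposes uniquely as the direct sum of simple ideals, one per connected component of its Dynkin diagram, so g ≅ A_3 ⊕ E_7 (dimension 15 + 133 = 148).

A_3 + E_7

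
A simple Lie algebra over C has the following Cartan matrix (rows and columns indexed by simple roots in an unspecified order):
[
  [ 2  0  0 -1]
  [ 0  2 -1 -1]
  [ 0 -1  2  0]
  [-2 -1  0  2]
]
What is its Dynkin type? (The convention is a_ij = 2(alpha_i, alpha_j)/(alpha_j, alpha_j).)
B_4 (so(9))

The matrix has rank 4 with 2's on the diagonal. Reading the off-diagonal entries as Dynkin edges (a single edge where a_ij = a_ji = -1; a double or triple edge where a_ij * a_ji = 2 or 3), the diagram is a chain of 4 nodes with a double edge at one end; the terminal node there is the unique short simple root (B_4). One simple-root ordering that puts it in standard form is (alpha_3, alpha_2, alpha_4, alpha_1). So the algebra is type B_4, i.e. so(9).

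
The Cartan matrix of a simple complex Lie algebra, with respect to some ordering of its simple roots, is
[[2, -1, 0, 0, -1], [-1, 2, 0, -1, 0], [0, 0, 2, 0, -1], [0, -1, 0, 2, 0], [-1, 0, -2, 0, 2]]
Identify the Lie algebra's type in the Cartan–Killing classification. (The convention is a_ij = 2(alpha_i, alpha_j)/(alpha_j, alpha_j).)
B_5

The matrix has rank 5 with 2's on the diagonal. Reading the off-diagonal entries as Dynkin edges (a single edge where a_ij = a_ji = -1; a double or triple edge where a_ij * a_ji = 2 or 3), the diagram is a chain of 5 nodes with a double edge at one end; the terminal node there is the unique short simple root (B_5). One simple-root ordering that puts it in standard form is (alpha_4, alpha_2, alpha_1, alpha_5, alpha_3). So the algebra is type B_5, i.e. so(11).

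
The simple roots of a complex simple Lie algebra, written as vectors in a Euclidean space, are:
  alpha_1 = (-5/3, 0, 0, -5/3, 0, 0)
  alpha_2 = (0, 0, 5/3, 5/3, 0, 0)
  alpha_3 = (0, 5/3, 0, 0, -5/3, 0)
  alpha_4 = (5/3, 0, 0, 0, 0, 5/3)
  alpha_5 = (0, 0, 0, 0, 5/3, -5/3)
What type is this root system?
Compute the Cartan integers a_ij = 2(alpha_i, alpha_j)/(alpha_j, alpha_j); the resulting 5x5 Cartan matrix is
[[2, -1, 0, -1, 0], [-1, 2, 0, 0, 0], [0, 0, 2, 0, -1], [-1, 0, 0, 2, -1], [0, 0, -1, -1, 2]].
All simple roots have the same length, so the diagram is simply laced. The associated Dynkin diagram is a chain of 5 nodes with single edges (A_5), so the type is A_5 (the algebra sl(6)).

type A_5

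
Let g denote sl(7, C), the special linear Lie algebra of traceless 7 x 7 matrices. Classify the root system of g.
A6

This is sl(7), which has dimension 7^2 - 1 = 48 and rank 7 - 1 = 6 (a Cartan subalgebra is the diagonal traceless matrices). In the classification of classical Lie algebras, the special linear algebra sl(n+1) has type A_n; here n = 6, so the Dynkin diagram is a chain of 6 nodes with single edges (A_6). Hence the type is A_6.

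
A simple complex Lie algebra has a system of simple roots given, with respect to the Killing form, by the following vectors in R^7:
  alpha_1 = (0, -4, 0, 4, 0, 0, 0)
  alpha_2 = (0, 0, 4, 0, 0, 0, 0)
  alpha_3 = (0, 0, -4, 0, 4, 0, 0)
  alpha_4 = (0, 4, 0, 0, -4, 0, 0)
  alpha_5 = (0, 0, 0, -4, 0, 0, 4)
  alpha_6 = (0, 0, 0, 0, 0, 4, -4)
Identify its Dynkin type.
Compute the Cartan integers a_ij = 2(alpha_i, alpha_j)/(alpha_j, alpha_j); the resulting 6x6 Cartan matrix is
[[2, 0, 0, -1, -1, 0], [0, 2, -1, 0, 0, 0], [0, -2, 2, -1, 0, 0], [-1, 0, -1, 2, 0, 0], [-1, 0, 0, 0, 2, -1], [0, 0, 0, 0, -1, 2]].
The roots have two lengths (squared-length ratio 2:1); the short ones are alpha_{2}. The associated Dynkin diagram is a chain of 6 nodes with a double edge at one end; the terminal node there is the unique short simple root (B_6), so the type is B_6 (the algebra so(13)).

B6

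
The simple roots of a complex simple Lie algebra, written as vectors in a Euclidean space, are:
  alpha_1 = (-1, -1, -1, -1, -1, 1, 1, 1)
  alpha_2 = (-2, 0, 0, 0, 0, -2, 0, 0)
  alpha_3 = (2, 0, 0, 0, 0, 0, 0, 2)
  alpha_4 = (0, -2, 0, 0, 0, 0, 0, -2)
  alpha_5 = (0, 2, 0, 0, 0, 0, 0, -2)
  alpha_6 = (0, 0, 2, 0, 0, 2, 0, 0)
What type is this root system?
E_6

Compute the Cartan integers a_ij = 2(alpha_i, alpha_j)/(alpha_j, alpha_j); the resulting 6x6 Cartan matrix is
[[2, 0, 0, 0, -1, 0], [0, 2, -1, 0, 0, -1], [0, -1, 2, -1, -1, 0], [0, 0, -1, 2, 0, 0], [-1, 0, -1, 0, 2, 0], [0, -1, 0, 0, 0, 2]].
All simple roots have the same length, so the diagram is simply laced. The associated Dynkin diagram is a chain of 5 nodes with one extra node attached to the third node from one end (E_6), so the type is E_6.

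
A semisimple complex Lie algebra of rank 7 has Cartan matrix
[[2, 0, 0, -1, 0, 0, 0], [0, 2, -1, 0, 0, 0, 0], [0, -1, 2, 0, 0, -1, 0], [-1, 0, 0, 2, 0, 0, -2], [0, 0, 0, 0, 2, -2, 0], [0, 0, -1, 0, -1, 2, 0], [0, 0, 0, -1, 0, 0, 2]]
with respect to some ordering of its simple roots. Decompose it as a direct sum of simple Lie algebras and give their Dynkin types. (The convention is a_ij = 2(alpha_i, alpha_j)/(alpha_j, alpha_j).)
The diagram associated to this matrix has two connected components: the simple roots {alpha_1, alpha_4, alpha_7} form a chain of 3 nodes with a double edge at one end; the terminal node there is the unique short simple root (B_3), and {alpha_2, alpha_3, alpha_5, alpha_6} form a chain of 4 nodes with a double edge at one end; the terminal node there is the unique long simple root (C_4). A semisimple Lie algebra decomposes uniquely as the direct sum of simple ideals, one per connected component of its Dynkin diagram, so g ≅ B_3 ⊕ C_4 (dimension 21 + 36 = 57).

type B_3 ⊕ type C_4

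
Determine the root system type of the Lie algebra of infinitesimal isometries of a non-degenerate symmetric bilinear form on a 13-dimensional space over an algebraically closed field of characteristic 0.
type B_6

This is so(13) with 13 odd, which has dimension 13(13-1)/2 = 78 and rank (13-1)/2 = 6. In the classification of classical Lie algebras, the orthogonal algebra so(2n+1) in an odd number of variables has type B_n; here n = 6, so the Dynkin diagram is a chain of 6 nodes with a double edge at one end; the terminal node there is the unique short simple root (B_6). Hence the type is B_6.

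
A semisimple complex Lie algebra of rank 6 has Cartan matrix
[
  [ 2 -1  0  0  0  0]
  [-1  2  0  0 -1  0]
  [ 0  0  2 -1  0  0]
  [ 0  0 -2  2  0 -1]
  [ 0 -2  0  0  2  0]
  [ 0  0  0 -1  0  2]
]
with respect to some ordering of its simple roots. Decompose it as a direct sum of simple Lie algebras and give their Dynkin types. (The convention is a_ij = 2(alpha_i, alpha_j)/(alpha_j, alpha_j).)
B_3 (so(7)) + C_3 (sp(6))

The diagram associated to this matrix has two connected components: the simple roots {alpha_3, alpha_4, alpha_6} form a chain of 3 nodes with a double edge at one end; the terminal node there is the unique short simple root (B_3), and {alpha_1, alpha_2, alpha_5} form a chain of 3 nodes with a double edge at one end; the terminal node there is the unique long simple root (C_3). A semisimple Lie algebra decomposes uniquely as the direct sum of simple ideals, one per connected component of its Dynkin diagram, so g ≅ B_3 ⊕ C_3 (dimension 21 + 21 = 42).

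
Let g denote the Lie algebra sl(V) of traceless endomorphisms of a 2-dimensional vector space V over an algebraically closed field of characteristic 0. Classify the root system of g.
type A_1

This is sl(2), which has dimension 2^2 - 1 = 3 and rank 2 - 1 = 1 (a Cartan subalgebra is the diagonal traceless matrices). In the classification of classical Lie algebras, the special linear algebra sl(n+1) has type A_n; here n = 1, so the Dynkin diagram is a chain of 1 nodes with single edges (A_1). Hence the type is A_1.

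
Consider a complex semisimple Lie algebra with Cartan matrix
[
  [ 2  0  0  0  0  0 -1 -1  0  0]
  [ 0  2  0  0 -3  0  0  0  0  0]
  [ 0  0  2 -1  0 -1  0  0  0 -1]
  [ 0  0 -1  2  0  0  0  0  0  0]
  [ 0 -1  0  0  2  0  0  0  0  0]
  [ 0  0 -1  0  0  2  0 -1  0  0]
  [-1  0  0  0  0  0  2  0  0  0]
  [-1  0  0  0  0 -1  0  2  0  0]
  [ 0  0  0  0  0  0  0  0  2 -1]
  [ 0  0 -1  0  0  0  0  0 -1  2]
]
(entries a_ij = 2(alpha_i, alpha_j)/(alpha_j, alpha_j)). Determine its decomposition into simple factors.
type E_8 + type G_2

The diagram associated to this matrix has two connected components: the simple roots {alpha_1, alpha_3, alpha_4, alpha_6, alpha_7, alpha_8, alpha_9, alpha_10} form a chain of 7 nodes with one extra node attached to the third node from one end (E_8), and {alpha_2, alpha_5} form two nodes joined by a triple edge (G_2). A semisimple Lie algebra decomposes uniquely as the direct sum of simple ideals, one per connected component of its Dynkin diagram, so g ≅ E_8 ⊕ G_2 (dimension 248 + 14 = 262).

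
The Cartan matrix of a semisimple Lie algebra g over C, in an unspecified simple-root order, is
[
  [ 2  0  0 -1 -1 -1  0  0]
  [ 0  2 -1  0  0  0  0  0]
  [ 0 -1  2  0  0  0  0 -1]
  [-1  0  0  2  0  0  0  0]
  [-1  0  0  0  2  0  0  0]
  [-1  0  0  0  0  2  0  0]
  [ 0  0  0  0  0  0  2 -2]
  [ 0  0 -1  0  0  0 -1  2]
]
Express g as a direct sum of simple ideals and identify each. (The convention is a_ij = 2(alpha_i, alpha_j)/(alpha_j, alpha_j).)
C_4 (sp(8)) + D_4 (so(8))

The diagram associated to this matrix has two connected components: the simple roots {alpha_2, alpha_3, alpha_7, alpha_8} form a chain of 4 nodes with a double edge at one end; the terminal node there is the unique long simple root (C_4), and {alpha_1, alpha_4, alpha_5, alpha_6} form a chain of 2 nodes with a fork of two nodes at one end (D_4). A semisimple Lie algebra decomposes uniquely as the direct sum of simple ideals, one per connected component of its Dynkin diagram, so g ≅ C_4 ⊕ D_4 (dimension 36 + 28 = 64).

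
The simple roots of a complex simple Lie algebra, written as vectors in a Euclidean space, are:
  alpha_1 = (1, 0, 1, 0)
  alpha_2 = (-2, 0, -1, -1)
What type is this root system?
Compute the Cartan integers a_ij = 2(alpha_i, alpha_j)/(alpha_j, alpha_j); the resulting 2x2 Cartan matrix is
[[2, -1], [-3, 2]].
The roots have two lengths (squared-length ratio 3:1); the short ones are alpha_{1}. The associated Dynkin diagram is two nodes joined by a triple edge (G_2), so the type is G_2.

type G_2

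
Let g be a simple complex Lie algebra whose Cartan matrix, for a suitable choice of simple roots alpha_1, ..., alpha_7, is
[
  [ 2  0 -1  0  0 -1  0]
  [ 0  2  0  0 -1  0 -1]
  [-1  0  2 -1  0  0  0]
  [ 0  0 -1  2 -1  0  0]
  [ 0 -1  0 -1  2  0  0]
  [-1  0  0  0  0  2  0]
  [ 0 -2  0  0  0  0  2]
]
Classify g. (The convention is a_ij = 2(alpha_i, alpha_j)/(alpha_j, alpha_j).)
C_7 (sp(14))

The matrix has rank 7 with 2's on the diagonal. Reading the off-diagonal entries as Dynkin edges (a single edge where a_ij = a_ji = -1; a double or triple edge where a_ij * a_ji = 2 or 3), the diagram is a chain of 7 nodes with a double edge at one end; the terminal node there is the unique long simple root (C_7). One simple-root ordering that puts it in standard form is (alpha_6, alpha_1, alpha_3, alpha_4, alpha_5, alpha_2, alpha_7). So the algebra is type C_7, i.e. sp(14).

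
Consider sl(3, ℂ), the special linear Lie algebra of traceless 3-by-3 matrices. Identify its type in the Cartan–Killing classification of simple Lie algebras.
This is sl(3), which has dimension 3^2 - 1 = 8 and rank 3 - 1 = 2 (a Cartan subalgebra is the diagonal traceless matrices). In the classification of classical Lie algebras, the special linear algebra sl(n+1) has type A_n; here n = 2, so the Dynkin diagram is a chain of 2 nodes with single edges (A_2). Hence the type is A_2.

A2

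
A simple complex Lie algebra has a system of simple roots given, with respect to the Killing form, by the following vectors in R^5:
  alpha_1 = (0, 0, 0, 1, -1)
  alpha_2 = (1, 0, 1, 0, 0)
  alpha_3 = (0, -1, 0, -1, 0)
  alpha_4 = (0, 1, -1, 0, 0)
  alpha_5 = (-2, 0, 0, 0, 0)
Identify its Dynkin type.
Compute the Cartan integers a_ij = 2(alpha_i, alpha_j)/(alpha_j, alpha_j); the resulting 5x5 Cartan matrix is
[[2, 0, -1, 0, 0], [0, 2, 0, -1, -1], [-1, 0, 2, -1, 0], [0, -1, -1, 2, 0], [0, -2, 0, 0, 2]].
The roots have two lengths (squared-length ratio 2:1); the short ones are alpha_{1,2,3,4}. The associated Dynkin diagram is a chain of 5 nodes with a double edge at one end; the terminal node there is the unique long simple root (C_5), so the type is C_5 (the algebra sp(10)).

type C_5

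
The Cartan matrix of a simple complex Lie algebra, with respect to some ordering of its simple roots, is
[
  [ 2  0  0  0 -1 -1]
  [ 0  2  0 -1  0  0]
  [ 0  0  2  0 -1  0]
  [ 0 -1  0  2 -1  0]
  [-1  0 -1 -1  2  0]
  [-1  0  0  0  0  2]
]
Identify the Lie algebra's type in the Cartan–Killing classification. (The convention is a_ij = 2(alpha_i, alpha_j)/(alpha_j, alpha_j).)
The matrix has rank 6 with 2's on the diagonal. Reading the off-diagonal entries as Dynkin edges (a single edge where a_ij = a_ji = -1; a double or triple edge where a_ij * a_ji = 2 or 3), the diagram is a chain of 5 nodes with one extra node attached to the third node from one end (E_6). One simple-root ordering that puts it in standard form is (alpha_6, alpha_3, alpha_1, alpha_5, alpha_4, alpha_2). So the algebra is type E_6.

type E_6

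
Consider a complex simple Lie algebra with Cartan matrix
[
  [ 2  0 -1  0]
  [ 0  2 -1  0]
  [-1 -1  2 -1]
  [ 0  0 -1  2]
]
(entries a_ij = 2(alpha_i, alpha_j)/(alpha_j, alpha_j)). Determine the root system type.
D4

The matrix has rank 4 with 2's on the diagonal. Reading the off-diagonal entries as Dynkin edges (a single edge where a_ij = a_ji = -1; a double or triple edge where a_ij * a_ji = 2 or 3), the diagram is a chain of 2 nodes with a fork of two nodes at one end (D_4). One simple-root ordering that puts it in standard form is (alpha_1, alpha_3, alpha_4, alpha_2). So the algebra is type D_4, i.e. so(8).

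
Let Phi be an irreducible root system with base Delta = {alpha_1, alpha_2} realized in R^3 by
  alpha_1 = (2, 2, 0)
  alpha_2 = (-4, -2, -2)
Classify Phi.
Compute the Cartan integers a_ij = 2(alpha_i, alpha_j)/(alpha_j, alpha_j); the resulting 2x2 Cartan matrix is
[[2, -1], [-3, 2]].
The roots have two lengths (squared-length ratio 3:1); the short ones are alpha_{1}. The associated Dynkin diagram is two nodes joined by a triple edge (G_2), so the type is G_2.

G_2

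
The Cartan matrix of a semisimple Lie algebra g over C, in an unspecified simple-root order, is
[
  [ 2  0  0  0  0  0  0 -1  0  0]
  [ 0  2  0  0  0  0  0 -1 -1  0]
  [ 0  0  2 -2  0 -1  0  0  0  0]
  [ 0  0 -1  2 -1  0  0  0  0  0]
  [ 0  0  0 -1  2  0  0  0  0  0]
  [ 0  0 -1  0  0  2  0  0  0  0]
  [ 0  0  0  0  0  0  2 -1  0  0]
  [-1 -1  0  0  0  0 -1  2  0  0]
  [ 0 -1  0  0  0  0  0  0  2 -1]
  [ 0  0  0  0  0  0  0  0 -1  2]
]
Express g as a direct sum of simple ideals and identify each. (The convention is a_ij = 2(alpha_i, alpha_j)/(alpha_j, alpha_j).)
The diagram associated to this matrix has two connected components: the simple roots {alpha_1, alpha_2, alpha_7, alpha_8, alpha_9, alpha_10} form a chain of 4 nodes with a fork of two nodes at one end (D_6), and {alpha_3, alpha_4, alpha_5, alpha_6} form a chain of 4 nodes with a double edge between the middle two (F_4). A semisimple Lie algebra decomposes uniquely as the direct sum of simple ideals, one per connected component of its Dynkin diagram, so g ≅ D_6 ⊕ F_4 (dimension 66 + 52 = 118).

D_6 + F_4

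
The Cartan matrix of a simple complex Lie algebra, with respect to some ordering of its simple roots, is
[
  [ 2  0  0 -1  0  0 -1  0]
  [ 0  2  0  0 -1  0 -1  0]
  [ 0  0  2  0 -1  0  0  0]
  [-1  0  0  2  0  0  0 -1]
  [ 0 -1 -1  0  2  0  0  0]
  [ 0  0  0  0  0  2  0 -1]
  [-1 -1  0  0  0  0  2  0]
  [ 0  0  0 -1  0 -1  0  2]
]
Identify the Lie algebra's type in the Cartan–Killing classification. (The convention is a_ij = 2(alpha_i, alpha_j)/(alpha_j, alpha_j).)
The matrix has rank 8 with 2's on the diagonal. Reading the off-diagonal entries as Dynkin edges (a single edge where a_ij = a_ji = -1; a double or triple edge where a_ij * a_ji = 2 or 3), the diagram is a chain of 8 nodes with single edges (A_8). One simple-root ordering that puts it in standard form is (alpha_6, alpha_8, alpha_4, alpha_1, alpha_7, alpha_2, alpha_5, alpha_3). So the algebra is type A_8, i.e. sl(9).

A_8 (sl(9))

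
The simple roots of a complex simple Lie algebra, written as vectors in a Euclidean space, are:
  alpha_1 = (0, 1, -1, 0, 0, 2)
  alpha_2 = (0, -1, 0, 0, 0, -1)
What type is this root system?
Compute the Cartan integers a_ij = 2(alpha_i, alpha_j)/(alpha_j, alpha_j); the resulting 2x2 Cartan matrix is
[[2, -3], [-1, 2]].
The roots have two lengths (squared-length ratio 3:1); the short ones are alpha_{2}. The associated Dynkin diagram is two nodes joined by a triple edge (G_2), so the type is G_2.

type G_2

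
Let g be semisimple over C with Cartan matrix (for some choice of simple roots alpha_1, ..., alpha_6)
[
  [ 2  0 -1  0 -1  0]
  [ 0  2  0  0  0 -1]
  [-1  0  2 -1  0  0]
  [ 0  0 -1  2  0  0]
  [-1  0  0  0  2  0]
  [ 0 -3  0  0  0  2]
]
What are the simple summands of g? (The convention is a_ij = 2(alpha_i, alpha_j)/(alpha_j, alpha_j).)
type A_4 + type G_2

The diagram associated to this matrix has two connected components: the simple roots {alpha_1, alpha_3, alpha_4, alpha_5} form a chain of 4 nodes with single edges (A_4), and {alpha_2, alpha_6} form two nodes joined by a triple edge (G_2). A semisimple Lie algebra decomposes uniquely as the direct sum of simple ideals, one per connected component of its Dynkin diagram, so g ≅ A_4 ⊕ G_2 (dimension 24 + 14 = 38).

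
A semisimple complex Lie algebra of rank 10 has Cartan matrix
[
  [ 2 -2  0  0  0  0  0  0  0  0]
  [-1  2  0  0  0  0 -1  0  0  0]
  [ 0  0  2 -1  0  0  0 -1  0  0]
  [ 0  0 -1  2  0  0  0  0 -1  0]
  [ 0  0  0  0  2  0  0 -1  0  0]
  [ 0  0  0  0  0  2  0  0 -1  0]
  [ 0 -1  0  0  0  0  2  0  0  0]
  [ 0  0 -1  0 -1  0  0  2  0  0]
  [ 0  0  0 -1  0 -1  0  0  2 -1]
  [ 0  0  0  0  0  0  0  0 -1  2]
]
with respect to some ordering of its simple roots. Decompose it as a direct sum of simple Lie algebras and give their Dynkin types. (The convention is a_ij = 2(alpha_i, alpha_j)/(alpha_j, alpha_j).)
type C_3 + type D_7

The diagram associated to this matrix has two connected components: the simple roots {alpha_1, alpha_2, alpha_7} form a chain of 3 nodes with a double edge at one end; the terminal node there is the unique long simple root (C_3), and {alpha_3, alpha_4, alpha_5, alpha_6, alpha_8, alpha_9, alpha_10} form a chain of 5 nodes with a fork of two nodes at one end (D_7). A semisimple Lie algebra decomposes uniquely as the direct sum of simple ideals, one per connected component of its Dynkin diagram, so g ≅ C_3 ⊕ D_7 (dimension 21 + 91 = 112).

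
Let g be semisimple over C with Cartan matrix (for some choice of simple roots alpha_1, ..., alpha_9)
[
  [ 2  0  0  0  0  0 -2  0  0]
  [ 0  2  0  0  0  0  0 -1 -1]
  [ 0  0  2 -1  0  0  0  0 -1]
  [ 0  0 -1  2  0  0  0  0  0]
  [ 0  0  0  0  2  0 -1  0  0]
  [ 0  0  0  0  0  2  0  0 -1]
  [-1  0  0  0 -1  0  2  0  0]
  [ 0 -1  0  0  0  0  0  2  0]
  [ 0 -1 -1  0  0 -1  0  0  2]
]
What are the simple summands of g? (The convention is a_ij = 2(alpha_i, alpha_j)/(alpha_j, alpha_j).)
The diagram associated to this matrix has two connected components: the simple roots {alpha_1, alpha_5, alpha_7} form a chain of 3 nodes with a double edge at one end; the terminal node there is the unique long simple root (C_3), and {alpha_2, alpha_3, alpha_4, alpha_6, alpha_8, alpha_9} form a chain of 5 nodes with one extra node attached to the third node from one end (E_6). A semisimple Lie algebra decomposes uniquely as the direct sum of simple ideals, one per connected component of its Dynkin diagram, so g ≅ C_3 ⊕ E_6 (dimension 21 + 78 = 99).

C_3 (sp(6)) + E_6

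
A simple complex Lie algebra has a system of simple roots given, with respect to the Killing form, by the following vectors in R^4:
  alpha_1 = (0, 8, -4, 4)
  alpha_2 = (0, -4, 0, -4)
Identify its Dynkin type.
G_2

Compute the Cartan integers a_ij = 2(alpha_i, alpha_j)/(alpha_j, alpha_j); the resulting 2x2 Cartan matrix is
[[2, -3], [-1, 2]].
The roots have two lengths (squared-length ratio 3:1); the short ones are alpha_{2}. The associated Dynkin diagram is two nodes joined by a triple edge (G_2), so the type is G_2.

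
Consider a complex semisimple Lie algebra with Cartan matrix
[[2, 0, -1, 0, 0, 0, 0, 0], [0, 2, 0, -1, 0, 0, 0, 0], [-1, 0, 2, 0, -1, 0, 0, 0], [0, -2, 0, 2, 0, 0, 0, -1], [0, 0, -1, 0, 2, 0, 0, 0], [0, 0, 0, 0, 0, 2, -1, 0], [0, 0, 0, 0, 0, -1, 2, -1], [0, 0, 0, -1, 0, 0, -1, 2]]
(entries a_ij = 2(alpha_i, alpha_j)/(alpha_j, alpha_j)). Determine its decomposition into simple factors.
type A_3 + type B_5

The diagram associated to this matrix has two connected components: the simple roots {alpha_1, alpha_3, alpha_5} form a chain of 3 nodes with single edges (A_3), and {alpha_2, alpha_4, alpha_6, alpha_7, alpha_8} form a chain of 5 nodes with a double edge at one end; the terminal node there is the unique short simple root (B_5). A semisimple Lie algebra decomposes uniquely as the direct sum of simple ideals, one per connected component of its Dynkin diagram, so g ≅ A_3 ⊕ B_5 (dimension 15 + 55 = 70).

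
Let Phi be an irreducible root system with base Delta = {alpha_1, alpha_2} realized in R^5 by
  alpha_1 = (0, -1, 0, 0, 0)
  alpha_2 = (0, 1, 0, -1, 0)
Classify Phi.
Compute the Cartan integers a_ij = 2(alpha_i, alpha_j)/(alpha_j, alpha_j); the resulting 2x2 Cartan matrix is
[[2, -1], [-2, 2]].
The roots have two lengths (squared-length ratio 2:1); the short ones are alpha_{1}. The associated Dynkin diagram is a chain of 2 nodes with a double edge at one end; the terminal node there is the unique short simple root (B_2), so the type is B_2 (the algebra so(5)).

B2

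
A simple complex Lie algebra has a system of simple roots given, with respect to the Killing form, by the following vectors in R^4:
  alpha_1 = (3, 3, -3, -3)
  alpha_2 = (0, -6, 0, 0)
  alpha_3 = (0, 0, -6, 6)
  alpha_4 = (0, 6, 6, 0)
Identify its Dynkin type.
F_4

Compute the Cartan integers a_ij = 2(alpha_i, alpha_j)/(alpha_j, alpha_j); the resulting 4x4 Cartan matrix is
[[2, -1, 0, 0], [-1, 2, 0, -1], [0, 0, 2, -1], [0, -2, -1, 2]].
The roots have two lengths (squared-length ratio 2:1); the short ones are alpha_{1,2}. The associated Dynkin diagram is a chain of 4 nodes with a double edge between the middle two (F_4), so the type is F_4.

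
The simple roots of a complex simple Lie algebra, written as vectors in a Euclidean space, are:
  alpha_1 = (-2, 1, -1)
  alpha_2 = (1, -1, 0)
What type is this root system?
G2

Compute the Cartan integers a_ij = 2(alpha_i, alpha_j)/(alpha_j, alpha_j); the resulting 2x2 Cartan matrix is
[[2, -3], [-1, 2]].
The roots have two lengths (squared-length ratio 3:1); the short ones are alpha_{2}. The associated Dynkin diagram is two nodes joined by a triple edge (G_2), so the type is G_2.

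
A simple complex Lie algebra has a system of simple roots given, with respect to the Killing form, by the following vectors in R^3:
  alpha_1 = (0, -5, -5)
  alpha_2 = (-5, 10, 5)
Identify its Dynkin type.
G_2

Compute the Cartan integers a_ij = 2(alpha_i, alpha_j)/(alpha_j, alpha_j); the resulting 2x2 Cartan matrix is
[[2, -1], [-3, 2]].
The roots have two lengths (squared-length ratio 3:1); the short ones are alpha_{1}. The associated Dynkin diagram is two nodes joined by a triple edge (G_2), so the type is G_2.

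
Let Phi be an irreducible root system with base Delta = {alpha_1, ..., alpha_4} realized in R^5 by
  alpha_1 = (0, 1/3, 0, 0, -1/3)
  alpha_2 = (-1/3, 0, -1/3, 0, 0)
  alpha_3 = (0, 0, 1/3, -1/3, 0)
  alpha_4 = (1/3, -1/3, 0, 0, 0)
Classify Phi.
A_4 (sl(5))

Compute the Cartan integers a_ij = 2(alpha_i, alpha_j)/(alpha_j, alpha_j); the resulting 4x4 Cartan matrix is
[[2, 0, 0, -1], [0, 2, -1, -1], [0, -1, 2, 0], [-1, -1, 0, 2]].
All simple roots have the same length, so the diagram is simply laced. The associated Dynkin diagram is a chain of 4 nodes with single edges (A_4), so the type is A_4 (the algebra sl(5)).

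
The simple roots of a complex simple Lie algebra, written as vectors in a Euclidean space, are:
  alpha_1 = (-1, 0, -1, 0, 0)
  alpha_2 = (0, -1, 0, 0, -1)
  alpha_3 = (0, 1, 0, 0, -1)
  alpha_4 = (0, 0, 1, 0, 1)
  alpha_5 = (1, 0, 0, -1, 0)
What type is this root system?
Compute the Cartan integers a_ij = 2(alpha_i, alpha_j)/(alpha_j, alpha_j); the resulting 5x5 Cartan matrix is
[[2, 0, 0, -1, -1], [0, 2, 0, -1, 0], [0, 0, 2, -1, 0], [-1, -1, -1, 2, 0], [-1, 0, 0, 0, 2]].
All simple roots have the same length, so the diagram is simply laced. The associated Dynkin diagram is a chain of 3 nodes with a fork of two nodes at one end (D_5), so the type is D_5 (the algebra so(10)).

D_5 (so(10))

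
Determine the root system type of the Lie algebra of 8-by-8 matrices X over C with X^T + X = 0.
This is so(8) with 8 even, which has dimension 8(8-1)/2 = 28 and rank 8/2 = 4. In the classification of classical Lie algebras, the orthogonal algebra so(2n) in an even number of variables has type D_n; here n = 4, so the Dynkin diagram is a chain of 2 nodes with a fork of two nodes at one end (D_4). Hence the type is D_4.

D_4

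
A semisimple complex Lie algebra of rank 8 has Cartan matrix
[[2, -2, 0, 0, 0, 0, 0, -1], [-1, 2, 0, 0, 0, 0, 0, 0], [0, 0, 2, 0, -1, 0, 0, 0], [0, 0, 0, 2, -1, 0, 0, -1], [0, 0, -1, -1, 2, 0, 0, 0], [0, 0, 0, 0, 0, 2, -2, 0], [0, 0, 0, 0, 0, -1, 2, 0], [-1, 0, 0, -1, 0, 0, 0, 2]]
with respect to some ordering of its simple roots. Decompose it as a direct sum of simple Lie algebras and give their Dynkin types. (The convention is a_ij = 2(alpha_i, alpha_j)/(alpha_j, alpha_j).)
The diagram associated to this matrix has two connected components: the simple roots {alpha_6, alpha_7} form a chain of 2 nodes with a double edge at one end; the terminal node there is the unique short simple root (B_2), and {alpha_1, alpha_2, alpha_3, alpha_4, alpha_5, alpha_8} form a chain of 6 nodes with a double edge at one end; the terminal node there is the unique short simple root (B_6). A semisimple Lie algebra decomposes uniquely as the direct sum of simple ideals, one per connected component of its Dynkin diagram, so g ≅ B_2 ⊕ B_6 (dimension 10 + 78 = 88).

B2 ⊕ B6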